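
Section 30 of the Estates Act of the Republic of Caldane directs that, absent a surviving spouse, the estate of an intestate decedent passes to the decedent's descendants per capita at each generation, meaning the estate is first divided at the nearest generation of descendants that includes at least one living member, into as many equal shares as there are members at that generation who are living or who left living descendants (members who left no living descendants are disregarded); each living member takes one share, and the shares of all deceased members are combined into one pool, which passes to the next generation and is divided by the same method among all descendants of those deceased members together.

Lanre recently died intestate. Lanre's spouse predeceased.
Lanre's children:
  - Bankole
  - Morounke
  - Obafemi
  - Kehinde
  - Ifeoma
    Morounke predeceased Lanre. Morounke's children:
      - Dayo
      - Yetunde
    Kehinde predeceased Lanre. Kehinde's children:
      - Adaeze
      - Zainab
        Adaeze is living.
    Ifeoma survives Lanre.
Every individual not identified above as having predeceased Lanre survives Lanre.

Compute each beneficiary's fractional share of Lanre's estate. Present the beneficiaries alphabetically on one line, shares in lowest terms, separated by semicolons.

Adaeze 1/10; Bankole 1/5; Dayo 1/10; Ifeoma 1/5; Obafemi 1/5; Yetunde 1/10; Zainab 1/10

There is no surviving spouse, so the entire estate passes to Lanre's descendants per capita at each generation.
At generation 1 (Bankole, Morounke, Obafemi, Kehinde, Ifeoma) there are 5 shares of (1)/5 = 1/5 each.
Living: Bankole, Obafemi, and Ifeoma — each takes 1/5.
Deceased: Morounke and Kehinde. Their combined 2/5 is pooled and carried to generation 2.
At generation 2 (Dayo, Yetunde, Adaeze, Zainab) there are 4 shares of (2/5)/4 = 1/10 each.
Living: Dayo, Yetunde, Adaeze, and Zainab — each takes 1/10.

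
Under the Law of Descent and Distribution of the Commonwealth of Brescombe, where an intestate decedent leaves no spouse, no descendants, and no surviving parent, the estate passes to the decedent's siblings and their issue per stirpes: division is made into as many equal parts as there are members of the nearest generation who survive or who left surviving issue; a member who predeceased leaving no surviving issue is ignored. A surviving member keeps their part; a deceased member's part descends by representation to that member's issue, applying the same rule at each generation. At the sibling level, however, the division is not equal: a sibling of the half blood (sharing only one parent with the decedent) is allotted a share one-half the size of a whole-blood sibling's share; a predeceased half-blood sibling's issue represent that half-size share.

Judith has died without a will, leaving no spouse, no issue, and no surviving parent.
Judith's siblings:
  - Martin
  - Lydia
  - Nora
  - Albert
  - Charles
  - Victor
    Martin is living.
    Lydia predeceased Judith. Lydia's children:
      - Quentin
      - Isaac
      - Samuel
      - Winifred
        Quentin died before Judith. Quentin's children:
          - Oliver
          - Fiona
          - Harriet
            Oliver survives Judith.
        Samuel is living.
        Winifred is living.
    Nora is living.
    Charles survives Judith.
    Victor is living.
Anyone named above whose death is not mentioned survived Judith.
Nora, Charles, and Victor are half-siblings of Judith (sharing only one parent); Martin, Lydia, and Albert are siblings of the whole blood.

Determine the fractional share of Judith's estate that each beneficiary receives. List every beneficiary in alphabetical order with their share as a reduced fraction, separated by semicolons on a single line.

Albert 2/9; Charles 1/9; Fiona 1/54; Harriet 1/54; Isaac 1/18; Martin 2/9; Nora 1/9; Oliver 1/54; Samuel 1/18; Victor 1/9; Winifred 1/18

No spouse, descendants, or parent survives, so the estate passes to Judith's siblings per stirpes.
Half-blood siblings count for one-half the weight of whole-blood siblings at the initial division.
Dividing 1 in proportion to weights (total weight 9/2): Martin (weight 1) → 2/9; Lydia (weight 1) → 2/9; Nora (weight 1/2) → 1/9; Albert (weight 1) → 2/9; Charles (weight 1/2) → 1/9; Victor (weight 1/2) → 1/9.
Martin is living and takes 2/9.
Lydia predeceased; the 2/9 allotted to Lydia's branch passes to Lydia's issue by representation.
The 2/9 is divided into 4 equal shares of 1/18 among Quentin, Isaac, Samuel, Winifred.
Quentin predeceased; the 1/18 allotted to Quentin's branch passes to Quentin's issue by representation.
The 1/18 is divided into 3 equal shares of 1/54 among Oliver, Fiona, Harriet.
Oliver is living and takes 1/54.
Fiona is living and takes 1/54.
Harriet is living and takes 1/54.
Isaac is living and takes 1/18.
Samuel is living and takes 1/18.
Winifred is living and takes 1/18.
Nora is living and takes 1/9.
Albert is living and takes 2/9.
Charles is living and takes 1/9.
Victor is living and takes 1/9.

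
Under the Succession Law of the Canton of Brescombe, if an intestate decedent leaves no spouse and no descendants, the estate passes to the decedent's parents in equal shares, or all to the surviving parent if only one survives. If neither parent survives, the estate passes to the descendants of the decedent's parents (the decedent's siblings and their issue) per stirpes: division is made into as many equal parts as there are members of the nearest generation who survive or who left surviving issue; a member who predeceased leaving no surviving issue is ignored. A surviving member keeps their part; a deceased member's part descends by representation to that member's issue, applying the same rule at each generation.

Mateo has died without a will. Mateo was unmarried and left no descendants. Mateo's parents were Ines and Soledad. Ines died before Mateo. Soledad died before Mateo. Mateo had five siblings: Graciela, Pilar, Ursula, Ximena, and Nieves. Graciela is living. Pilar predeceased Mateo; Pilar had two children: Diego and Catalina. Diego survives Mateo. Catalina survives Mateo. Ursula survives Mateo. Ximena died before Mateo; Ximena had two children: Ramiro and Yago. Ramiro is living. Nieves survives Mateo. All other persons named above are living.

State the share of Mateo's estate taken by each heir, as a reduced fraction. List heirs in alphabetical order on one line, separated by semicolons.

Neither parent survives and there are no descendants, so the estate passes to Mateo's siblings and their issue per stirpes.
The estate is divided into 5 equal shares of 1/5 among Graciela, Pilar, Ursula, Ximena, Nieves.
Graciela is living and takes 1/5.
Pilar predeceased; the 1/5 allotted to Pilar's branch passes to Pilar's issue by representation.
The 1/5 is divided into 2 equal shares of 1/10 among Diego, Catalina.
Diego is living and takes 1/10.
Catalina is living and takes 1/10.
Ursula is living and takes 1/5.
Ximena predeceased; the 1/5 allotted to Ximena's branch passes to Ximena's issue by representation.
The 1/5 is divided into 2 equal shares of 1/10 among Ramiro, Yago.
Ramiro is living and takes 1/10.
Yago is living and takes 1/10.
Nieves is living and takes 1/5.

Catalina 1/10; Diego 1/10; Graciela 1/5; Nieves 1/5; Ramiro 1/10; Ursula 1/5; Yago 1/10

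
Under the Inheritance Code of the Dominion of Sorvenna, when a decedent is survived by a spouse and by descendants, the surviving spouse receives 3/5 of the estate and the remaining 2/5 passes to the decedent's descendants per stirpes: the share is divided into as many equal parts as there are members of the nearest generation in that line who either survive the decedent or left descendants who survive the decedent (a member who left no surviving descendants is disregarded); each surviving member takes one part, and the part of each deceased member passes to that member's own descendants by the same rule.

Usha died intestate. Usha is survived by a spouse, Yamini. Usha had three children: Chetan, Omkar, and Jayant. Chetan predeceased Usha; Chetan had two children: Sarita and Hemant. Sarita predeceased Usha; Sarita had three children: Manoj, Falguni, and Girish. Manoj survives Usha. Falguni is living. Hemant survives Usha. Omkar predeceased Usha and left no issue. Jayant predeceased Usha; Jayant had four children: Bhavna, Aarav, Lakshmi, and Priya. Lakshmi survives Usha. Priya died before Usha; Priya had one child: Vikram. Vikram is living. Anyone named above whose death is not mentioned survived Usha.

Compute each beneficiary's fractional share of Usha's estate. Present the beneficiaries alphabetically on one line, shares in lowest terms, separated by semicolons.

Yamini, as surviving spouse, takes 3/5.
The remaining 2/5 passes to Usha's descendants per stirpes.
Omkar left no surviving issue, so that branch lapses and is disregarded.
The 2/5 is divided into 2 equal shares of 1/5 among Chetan, Jayant.
Chetan predeceased; the 1/5 allotted to Chetan's branch passes to Chetan's issue by representation.
The 1/5 is divided into 2 equal shares of 1/10 among Sarita, Hemant.
Sarita predeceased; the 1/10 allotted to Sarita's branch passes to Sarita's issue by representation.
The 1/10 is divided into 3 equal shares of 1/30 among Manoj, Falguni, Girish.
Manoj is living and takes 1/30.
Falguni is living and takes 1/30.
Girish is living and takes 1/30.
Hemant is living and takes 1/10.
Jayant predeceased; the 1/5 allotted to Jayant's branch passes to Jayant's issue by representation.
The 1/5 is divided into 4 equal shares of 1/20 among Bhavna, Aarav, Lakshmi, Priya.
Bhavna is living and takes 1/20.
Aarav is living and takes 1/20.
Lakshmi is living and takes 1/20.
Priya predeceased; the 1/20 allotted to Priya's branch passes to Priya's issue by representation.
Vikram is the sole taker at this level and receives the full 1/20.

Aarav 1/20; Bhavna 1/20; Falguni 1/30; Girish 1/30; Hemant 1/10; Lakshmi 1/20; Manoj 1/30; Vikram 1/20; Yamini 3/5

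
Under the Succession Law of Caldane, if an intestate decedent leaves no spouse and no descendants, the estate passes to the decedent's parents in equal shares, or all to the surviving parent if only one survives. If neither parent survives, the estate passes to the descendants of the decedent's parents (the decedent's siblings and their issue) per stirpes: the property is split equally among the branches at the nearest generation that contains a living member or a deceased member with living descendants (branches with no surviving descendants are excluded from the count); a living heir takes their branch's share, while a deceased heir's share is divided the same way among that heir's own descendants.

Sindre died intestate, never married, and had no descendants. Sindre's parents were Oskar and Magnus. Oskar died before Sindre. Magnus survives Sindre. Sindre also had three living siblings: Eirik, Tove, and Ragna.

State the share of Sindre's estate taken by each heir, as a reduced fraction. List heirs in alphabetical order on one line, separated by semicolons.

Only one parent, Magnus, survives, so Magnus takes the entire estate. The siblings take nothing because a surviving parent has priority.

Magnus 1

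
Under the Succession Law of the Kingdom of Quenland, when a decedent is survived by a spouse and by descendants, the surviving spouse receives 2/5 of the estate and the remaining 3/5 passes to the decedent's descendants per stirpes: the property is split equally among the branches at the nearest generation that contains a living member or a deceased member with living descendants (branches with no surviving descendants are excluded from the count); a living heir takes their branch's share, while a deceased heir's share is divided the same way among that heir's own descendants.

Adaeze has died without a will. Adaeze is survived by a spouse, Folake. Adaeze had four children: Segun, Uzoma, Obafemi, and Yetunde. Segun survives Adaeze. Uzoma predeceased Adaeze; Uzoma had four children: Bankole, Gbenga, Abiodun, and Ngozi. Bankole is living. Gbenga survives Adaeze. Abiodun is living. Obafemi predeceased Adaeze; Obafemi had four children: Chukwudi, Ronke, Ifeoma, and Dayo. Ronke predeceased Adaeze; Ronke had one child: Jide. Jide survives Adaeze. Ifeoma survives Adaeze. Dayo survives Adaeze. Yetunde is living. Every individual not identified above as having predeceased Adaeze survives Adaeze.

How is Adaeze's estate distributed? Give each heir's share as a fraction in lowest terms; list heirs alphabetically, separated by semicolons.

Abiodun 3/80; Bankole 3/80; Chukwudi 3/80; Dayo 3/80; Folake 2/5; Gbenga 3/80; Ifeoma 3/80; Jide 3/80; Ngozi 3/80; Segun 3/20; Yetunde 3/20

Folake, as surviving spouse, takes 2/5.
The remaining 3/5 passes to Adaeze's descendants per stirpes.
The 3/5 is divided into 4 equal shares of 3/20 among Segun, Uzoma, Obafemi, Yetunde.
Segun is living and takes 3/20.
Uzoma predeceased; the 3/20 allotted to Uzoma's branch passes to Uzoma's issue by representation.
The 3/20 is divided into 4 equal shares of 3/80 among Bankole, Gbenga, Abiodun, Ngozi.
Bankole is living and takes 3/80.
Gbenga is living and takes 3/80.
Abiodun is living and takes 3/80.
Ngozi is living and takes 3/80.
Obafemi predeceased; the 3/20 allotted to Obafemi's branch passes to Obafemi's issue by representation.
The 3/20 is divided into 4 equal shares of 3/80 among Chukwudi, Ronke, Ifeoma, Dayo.
Chukwudi is living and takes 3/80.
Ronke predeceased; the 3/80 allotted to Ronke's branch passes to Ronke's issue by representation.
Jide is the sole taker at this level and receives the full 3/80.
Ifeoma is living and takes 3/80.
Dayo is living and takes 3/80.
Yetunde is living and takes 3/20.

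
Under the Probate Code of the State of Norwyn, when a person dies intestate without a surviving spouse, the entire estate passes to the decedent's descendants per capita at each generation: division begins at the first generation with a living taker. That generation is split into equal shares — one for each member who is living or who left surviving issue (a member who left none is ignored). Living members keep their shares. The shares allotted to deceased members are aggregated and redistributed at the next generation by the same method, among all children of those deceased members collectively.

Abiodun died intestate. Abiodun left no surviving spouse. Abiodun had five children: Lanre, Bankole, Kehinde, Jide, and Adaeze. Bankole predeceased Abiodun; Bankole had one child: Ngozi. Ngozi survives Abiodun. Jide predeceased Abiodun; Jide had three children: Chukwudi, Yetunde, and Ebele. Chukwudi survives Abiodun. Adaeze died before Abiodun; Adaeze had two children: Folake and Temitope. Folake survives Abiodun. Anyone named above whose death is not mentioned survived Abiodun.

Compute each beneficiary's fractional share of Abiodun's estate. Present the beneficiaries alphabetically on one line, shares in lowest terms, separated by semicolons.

There is no surviving spouse, so the entire estate passes to Abiodun's descendants per capita at each generation.
At generation 1 (Lanre, Bankole, Kehinde, Jide, Adaeze) there are 5 shares of (1)/5 = 1/5 each.
Living: Lanre and Kehinde — each takes 1/5.
Deceased: Bankole, Jide, and Adaeze. Their combined 3/5 is pooled and carried to generation 2.
At generation 2 (Ngozi, Chukwudi, Yetunde, Ebele, Folake, Temitope) there are 6 shares of (3/5)/6 = 1/10 each.
Living: Ngozi, Chukwudi, Yetunde, Ebele, Folake, and Temitope — each takes 1/10.

Chukwudi 1/10; Ebele 1/10; Folake 1/10; Kehinde 1/5; Lanre 1/5; Ngozi 1/10; Temitope 1/10; Yetunde 1/10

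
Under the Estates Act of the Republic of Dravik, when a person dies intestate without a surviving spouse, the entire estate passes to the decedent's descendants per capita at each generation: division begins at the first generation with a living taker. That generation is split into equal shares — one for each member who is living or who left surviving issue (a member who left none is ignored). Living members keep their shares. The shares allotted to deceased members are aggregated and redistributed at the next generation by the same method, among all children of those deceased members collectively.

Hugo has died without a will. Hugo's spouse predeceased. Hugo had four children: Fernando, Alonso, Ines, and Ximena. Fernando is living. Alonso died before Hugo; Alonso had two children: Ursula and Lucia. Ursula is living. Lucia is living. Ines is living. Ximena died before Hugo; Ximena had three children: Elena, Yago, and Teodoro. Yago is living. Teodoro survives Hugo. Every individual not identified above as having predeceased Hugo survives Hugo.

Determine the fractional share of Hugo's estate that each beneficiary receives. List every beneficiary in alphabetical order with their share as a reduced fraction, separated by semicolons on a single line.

Elena 1/10; Fernando 1/4; Ines 1/4; Lucia 1/10; Teodoro 1/10; Ursula 1/10; Yago 1/10

There is no surviving spouse, so the entire estate passes to Hugo's descendants per capita at each generation.
At generation 1 (Fernando, Alonso, Ines, Ximena) there are 4 shares of (1)/4 = 1/4 each.
Living: Fernando and Ines — each takes 1/4.
Deceased: Alonso and Ximena. Their combined 1/2 is pooled and carried to generation 2.
At generation 2 (Ursula, Lucia, Elena, Yago, Teodoro) there are 5 shares of (1/2)/5 = 1/10 each.
Living: Ursula, Lucia, Elena, Yago, and Teodoro — each takes 1/10.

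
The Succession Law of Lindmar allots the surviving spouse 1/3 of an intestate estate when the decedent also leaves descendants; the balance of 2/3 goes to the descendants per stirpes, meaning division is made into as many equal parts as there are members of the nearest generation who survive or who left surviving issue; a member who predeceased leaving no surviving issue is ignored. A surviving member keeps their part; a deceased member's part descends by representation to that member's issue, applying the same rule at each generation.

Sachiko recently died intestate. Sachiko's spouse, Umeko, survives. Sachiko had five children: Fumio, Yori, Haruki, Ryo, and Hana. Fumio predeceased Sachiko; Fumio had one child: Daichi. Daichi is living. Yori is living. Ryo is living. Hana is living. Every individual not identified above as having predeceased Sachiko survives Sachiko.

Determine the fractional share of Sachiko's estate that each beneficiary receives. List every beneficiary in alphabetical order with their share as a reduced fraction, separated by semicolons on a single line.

Umeko, as surviving spouse, takes 1/3.
The remaining 2/3 passes to Sachiko's descendants per stirpes.
The 2/3 is divided into 5 equal shares of 2/15 among Fumio, Yori, Haruki, Ryo, Hana.
Fumio predeceased; the 2/15 allotted to Fumio's branch passes to Fumio's issue by representation.
Daichi is the sole taker at this level and receives the full 2/15.
Yori is living and takes 2/15.
Haruki is living and takes 2/15.
Ryo is living and takes 2/15.
Hana is living and takes 2/15.

Daichi 2/15; Hana 2/15; Haruki 2/15; Ryo 2/15; Umeko 1/3; Yori 2/15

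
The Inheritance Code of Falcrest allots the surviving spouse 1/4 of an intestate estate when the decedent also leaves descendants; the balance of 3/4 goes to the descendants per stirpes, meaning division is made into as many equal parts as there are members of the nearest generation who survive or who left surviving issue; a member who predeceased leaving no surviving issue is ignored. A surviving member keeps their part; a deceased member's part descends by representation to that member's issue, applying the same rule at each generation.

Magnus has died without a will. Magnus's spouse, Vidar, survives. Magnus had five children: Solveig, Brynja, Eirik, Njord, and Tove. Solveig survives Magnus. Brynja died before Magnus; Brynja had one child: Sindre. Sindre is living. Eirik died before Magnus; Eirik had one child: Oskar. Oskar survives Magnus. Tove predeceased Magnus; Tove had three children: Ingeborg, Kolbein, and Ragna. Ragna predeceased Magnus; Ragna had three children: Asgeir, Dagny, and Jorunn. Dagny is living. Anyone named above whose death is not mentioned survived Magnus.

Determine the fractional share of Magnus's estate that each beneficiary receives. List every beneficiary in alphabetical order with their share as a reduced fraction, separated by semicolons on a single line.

Vidar, as surviving spouse, takes 1/4.
The remaining 3/4 passes to Magnus's descendants per stirpes.
The 3/4 is divided into 5 equal shares of 3/20 among Solveig, Brynja, Eirik, Njord, Tove.
Solveig is living and takes 3/20.
Brynja predeceased; the 3/20 allotted to Brynja's branch passes to Brynja's issue by representation.
Sindre is the sole taker at this level and receives the full 3/20.
Eirik predeceased; the 3/20 allotted to Eirik's branch passes to Eirik's issue by representation.
Oskar is the sole taker at this level and receives the full 3/20.
Njord is living and takes 3/20.
Tove predeceased; the 3/20 allotted to Tove's branch passes to Tove's issue by representation.
The 3/20 is divided into 3 equal shares of 1/20 among Ingeborg, Kolbein, Ragna.
Ingeborg is living and takes 1/20.
Kolbein is living and takes 1/20.
Ragna predeceased; the 1/20 allotted to Ragna's branch passes to Ragna's issue by representation.
The 1/20 is divided into 3 equal shares of 1/60 among Asgeir, Dagny, Jorunn.
Asgeir is living and takes 1/60.
Dagny is living and takes 1/60.
Jorunn is living and takes 1/60.

Asgeir 1/60; Dagny 1/60; Ingeborg 1/20; Jorunn 1/60; Kolbein 1/20; Njord 3/20; Oskar 3/20; Sindre 3/20; Solveig 3/20; Vidar 1/4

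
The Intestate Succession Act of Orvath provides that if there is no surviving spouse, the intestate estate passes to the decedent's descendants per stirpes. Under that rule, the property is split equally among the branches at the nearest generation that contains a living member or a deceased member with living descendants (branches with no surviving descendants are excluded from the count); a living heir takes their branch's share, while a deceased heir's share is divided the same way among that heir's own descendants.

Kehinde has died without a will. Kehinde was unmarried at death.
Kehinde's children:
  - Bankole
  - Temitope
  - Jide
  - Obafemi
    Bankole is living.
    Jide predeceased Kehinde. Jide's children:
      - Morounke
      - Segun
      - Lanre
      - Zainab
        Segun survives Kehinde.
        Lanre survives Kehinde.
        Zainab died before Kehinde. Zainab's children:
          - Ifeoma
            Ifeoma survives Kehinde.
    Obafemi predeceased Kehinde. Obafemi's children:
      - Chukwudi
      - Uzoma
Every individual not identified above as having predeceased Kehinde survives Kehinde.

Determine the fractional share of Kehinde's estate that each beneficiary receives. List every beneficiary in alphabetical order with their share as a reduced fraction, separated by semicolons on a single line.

There is no surviving spouse, so the entire estate passes to Kehinde's descendants per stirpes.
The estate is divided into 4 equal shares of 1/4 among Bankole, Temitope, Jide, Obafemi.
Bankole is living and takes 1/4.
Temitope is living and takes 1/4.
Jide predeceased; the 1/4 allotted to Jide's branch passes to Jide's issue by representation.
The 1/4 is divided into 4 equal shares of 1/16 among Morounke, Segun, Lanre, Zainab.
Morounke is living and takes 1/16.
Segun is living and takes 1/16.
Lanre is living and takes 1/16.
Zainab predeceased; the 1/16 allotted to Zainab's branch passes to Zainab's issue by representation.
Ifeoma is the sole taker at this level and receives the full 1/16.
Obafemi predeceased; the 1/4 allotted to Obafemi's branch passes to Obafemi's issue by representation.
The 1/4 is divided into 2 equal shares of 1/8 among Chukwudi, Uzoma.
Chukwudi is living and takes 1/8.
Uzoma is living and takes 1/8.

Bankole 1/4; Chukwudi 1/8; Ifeoma 1/16; Lanre 1/16; Morounke 1/16; Segun 1/16; Temitope 1/4; Uzoma 1/8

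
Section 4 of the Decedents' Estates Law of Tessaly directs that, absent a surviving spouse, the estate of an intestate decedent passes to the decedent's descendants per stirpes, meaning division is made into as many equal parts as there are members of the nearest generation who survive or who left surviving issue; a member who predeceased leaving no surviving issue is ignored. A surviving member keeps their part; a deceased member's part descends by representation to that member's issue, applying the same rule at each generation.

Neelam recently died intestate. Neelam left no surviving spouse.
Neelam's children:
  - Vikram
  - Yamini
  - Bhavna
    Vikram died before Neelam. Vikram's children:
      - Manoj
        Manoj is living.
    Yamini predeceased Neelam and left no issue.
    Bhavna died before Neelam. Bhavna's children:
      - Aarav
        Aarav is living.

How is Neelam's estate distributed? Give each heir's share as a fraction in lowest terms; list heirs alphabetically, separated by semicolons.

There is no surviving spouse, so the entire estate passes to Neelam's descendants per stirpes.
Yamini left no surviving issue, so that branch lapses and is disregarded.
The estate is divided into 2 equal shares of 1/2 among Vikram, Bhavna.
Vikram predeceased; the 1/2 allotted to Vikram's branch passes to Vikram's issue by representation.
Manoj is the sole taker at this level and receives the full 1/2.
Bhavna predeceased; the 1/2 allotted to Bhavna's branch passes to Bhavna's issue by representation.
Aarav is the sole taker at this level and receives the full 1/2.

Aarav 1/2; Manoj 1/2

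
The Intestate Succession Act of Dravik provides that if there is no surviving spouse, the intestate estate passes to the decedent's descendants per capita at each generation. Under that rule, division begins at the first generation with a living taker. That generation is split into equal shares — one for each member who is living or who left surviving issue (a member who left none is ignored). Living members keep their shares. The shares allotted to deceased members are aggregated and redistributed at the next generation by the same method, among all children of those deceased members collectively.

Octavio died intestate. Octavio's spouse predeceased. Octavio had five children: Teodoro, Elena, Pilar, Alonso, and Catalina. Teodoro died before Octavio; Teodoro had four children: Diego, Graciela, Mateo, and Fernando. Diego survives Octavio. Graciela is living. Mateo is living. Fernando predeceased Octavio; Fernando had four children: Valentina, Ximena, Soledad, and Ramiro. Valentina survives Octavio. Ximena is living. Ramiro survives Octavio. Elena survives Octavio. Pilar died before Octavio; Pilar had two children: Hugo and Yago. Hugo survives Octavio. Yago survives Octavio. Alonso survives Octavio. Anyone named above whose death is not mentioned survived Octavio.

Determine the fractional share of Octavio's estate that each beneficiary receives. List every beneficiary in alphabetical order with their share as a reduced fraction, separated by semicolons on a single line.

There is no surviving spouse, so the entire estate passes to Octavio's descendants per capita at each generation.
At generation 1 (Teodoro, Elena, Pilar, Alonso, Catalina) there are 5 shares of (1)/5 = 1/5 each.
Living: Elena, Alonso, and Catalina — each takes 1/5.
Deceased: Teodoro and Pilar. Their combined 2/5 is pooled and carried to generation 2.
At generation 2 (Diego, Graciela, Mateo, Fernando, Hugo, Yago) there are 6 shares of (2/5)/6 = 1/15 each.
Living: Diego, Graciela, Mateo, Hugo, and Yago — each takes 1/15.
Deceased: Fernando. That 1/15 share is carried to generation 3.
At generation 3 (Valentina, Ximena, Soledad, Ramiro) there are 4 shares of (1/15)/4 = 1/60 each.
Living: Valentina, Ximena, Soledad, and Ramiro — each takes 1/60.

Alonso 1/5; Catalina 1/5; Diego 1/15; Elena 1/5; Graciela 1/15; Hugo 1/15; Mateo 1/15; Ramiro 1/60; Soledad 1/60; Valentina 1/60; Ximena 1/60; Yago 1/15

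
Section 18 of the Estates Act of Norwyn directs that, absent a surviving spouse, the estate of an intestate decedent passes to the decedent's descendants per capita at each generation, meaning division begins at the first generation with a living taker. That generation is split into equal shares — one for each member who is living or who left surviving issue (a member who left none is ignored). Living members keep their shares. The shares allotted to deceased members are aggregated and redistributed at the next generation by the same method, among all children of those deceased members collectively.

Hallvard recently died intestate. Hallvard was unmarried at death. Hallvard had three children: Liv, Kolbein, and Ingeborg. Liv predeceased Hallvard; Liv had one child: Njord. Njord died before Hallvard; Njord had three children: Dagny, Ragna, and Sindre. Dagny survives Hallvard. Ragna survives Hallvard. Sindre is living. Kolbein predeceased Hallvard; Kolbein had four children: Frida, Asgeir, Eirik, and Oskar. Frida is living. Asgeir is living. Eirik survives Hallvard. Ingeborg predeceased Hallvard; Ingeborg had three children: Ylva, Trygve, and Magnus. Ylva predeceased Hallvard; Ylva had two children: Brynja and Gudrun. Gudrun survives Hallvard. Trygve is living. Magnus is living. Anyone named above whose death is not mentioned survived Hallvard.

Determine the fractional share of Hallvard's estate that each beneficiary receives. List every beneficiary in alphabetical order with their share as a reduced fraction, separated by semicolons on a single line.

Asgeir 1/8; Brynja 1/20; Dagny 1/20; Eirik 1/8; Frida 1/8; Gudrun 1/20; Magnus 1/8; Oskar 1/8; Ragna 1/20; Sindre 1/20; Trygve 1/8

There is no surviving spouse, so the entire estate passes to Hallvard's descendants per capita at each generation.
No one at generation 1 (Liv, Kolbein, Ingeborg) is living; moving to the next generation.
At generation 2 (Njord, Frida, Asgeir, Eirik, Oskar, Ylva, Trygve, Magnus) there are 8 shares of (1)/8 = 1/8 each.
Living: Frida, Asgeir, Eirik, Oskar, Trygve, and Magnus — each takes 1/8.
Deceased: Njord and Ylva. Their combined 1/4 is pooled and carried to generation 3.
At generation 3 (Dagny, Ragna, Sindre, Brynja, Gudrun) there are 5 shares of (1/4)/5 = 1/20 each.
Living: Dagny, Ragna, Sindre, Brynja, and Gudrun — each takes 1/20.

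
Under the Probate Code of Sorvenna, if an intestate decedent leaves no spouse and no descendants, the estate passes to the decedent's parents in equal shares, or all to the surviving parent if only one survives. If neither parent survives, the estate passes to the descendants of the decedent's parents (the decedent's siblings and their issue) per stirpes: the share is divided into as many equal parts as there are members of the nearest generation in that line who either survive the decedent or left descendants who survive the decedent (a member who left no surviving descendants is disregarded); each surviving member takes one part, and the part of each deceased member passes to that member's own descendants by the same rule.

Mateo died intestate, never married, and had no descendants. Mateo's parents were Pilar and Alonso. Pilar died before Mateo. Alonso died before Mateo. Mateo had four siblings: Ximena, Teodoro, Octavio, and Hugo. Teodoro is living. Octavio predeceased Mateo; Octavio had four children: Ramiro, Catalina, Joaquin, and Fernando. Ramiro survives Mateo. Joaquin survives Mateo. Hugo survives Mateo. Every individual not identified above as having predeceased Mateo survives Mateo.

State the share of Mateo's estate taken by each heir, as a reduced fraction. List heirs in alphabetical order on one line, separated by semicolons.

Neither parent survives and there are no descendants, so the estate passes to Mateo's siblings and their issue per stirpes.
The estate is divided into 4 equal shares of 1/4 among Ximena, Teodoro, Octavio, Hugo.
Ximena is living and takes 1/4.
Teodoro is living and takes 1/4.
Octavio predeceased; the 1/4 allotted to Octavio's branch passes to Octavio's issue by representation.
The 1/4 is divided into 4 equal shares of 1/16 among Ramiro, Catalina, Joaquin, Fernando.
Ramiro is living and takes 1/16.
Catalina is living and takes 1/16.
Joaquin is living and takes 1/16.
Fernando is living and takes 1/16.
Hugo is living and takes 1/4.

Catalina 1/16; Fernando 1/16; Hugo 1/4; Joaquin 1/16; Ramiro 1/16; Teodoro 1/4; Ximena 1/4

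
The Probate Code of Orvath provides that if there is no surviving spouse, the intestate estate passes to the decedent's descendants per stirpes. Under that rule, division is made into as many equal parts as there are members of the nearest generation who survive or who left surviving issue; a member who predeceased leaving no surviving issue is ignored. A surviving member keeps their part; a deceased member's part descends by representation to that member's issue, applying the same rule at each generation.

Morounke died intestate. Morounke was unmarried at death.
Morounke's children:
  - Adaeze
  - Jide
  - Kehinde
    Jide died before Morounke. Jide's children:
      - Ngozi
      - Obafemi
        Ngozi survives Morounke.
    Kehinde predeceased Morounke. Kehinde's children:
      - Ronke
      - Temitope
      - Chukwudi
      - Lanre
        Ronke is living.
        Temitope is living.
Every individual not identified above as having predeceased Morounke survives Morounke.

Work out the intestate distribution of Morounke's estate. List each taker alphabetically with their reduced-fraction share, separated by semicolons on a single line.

There is no surviving spouse, so the entire estate passes to Morounke's descendants per stirpes.
The estate is divided into 3 equal shares of 1/3 among Adaeze, Jide, Kehinde.
Adaeze is living and takes 1/3.
Jide predeceased; the 1/3 allotted to Jide's branch passes to Jide's issue by representation.
The 1/3 is divided into 2 equal shares of 1/6 among Ngozi, Obafemi.
Ngozi is living and takes 1/6.
Obafemi is living and takes 1/6.
Kehinde predeceased; the 1/3 allotted to Kehinde's branch passes to Kehinde's issue by representation.
The 1/3 is divided into 4 equal shares of 1/12 among Ronke, Temitope, Chukwudi, Lanre.
Ronke is living and takes 1/12.
Temitope is living and takes 1/12.
Chukwudi is living and takes 1/12.
Lanre is living and takes 1/12.

Adaeze 1/3; Chukwudi 1/12; Lanre 1/12; Ngozi 1/6; Obafemi 1/6; Ronke 1/12; Temitope 1/12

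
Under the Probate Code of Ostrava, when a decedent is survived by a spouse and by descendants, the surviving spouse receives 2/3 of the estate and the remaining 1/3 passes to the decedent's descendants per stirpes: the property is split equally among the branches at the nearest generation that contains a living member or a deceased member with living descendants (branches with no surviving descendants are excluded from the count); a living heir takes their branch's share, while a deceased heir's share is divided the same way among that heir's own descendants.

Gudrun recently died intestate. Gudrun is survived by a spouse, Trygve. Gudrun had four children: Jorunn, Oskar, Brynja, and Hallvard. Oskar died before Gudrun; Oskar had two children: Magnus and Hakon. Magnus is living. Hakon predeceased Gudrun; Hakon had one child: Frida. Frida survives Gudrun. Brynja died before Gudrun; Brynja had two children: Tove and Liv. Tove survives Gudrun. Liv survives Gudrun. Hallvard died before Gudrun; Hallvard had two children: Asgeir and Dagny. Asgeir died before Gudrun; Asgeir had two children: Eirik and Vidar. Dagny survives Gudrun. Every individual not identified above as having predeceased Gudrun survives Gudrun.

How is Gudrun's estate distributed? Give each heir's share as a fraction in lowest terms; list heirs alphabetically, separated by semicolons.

Trygve, as surviving spouse, takes 2/3.
The remaining 1/3 passes to Gudrun's descendants per stirpes.
The 1/3 is divided into 4 equal shares of 1/12 among Jorunn, Oskar, Brynja, Hallvard.
Jorunn is living and takes 1/12.
Oskar predeceased; the 1/12 allotted to Oskar's branch passes to Oskar's issue by representation.
The 1/12 is divided into 2 equal shares of 1/24 among Magnus, Hakon.
Magnus is living and takes 1/24.
Hakon predeceased; the 1/24 allotted to Hakon's branch passes to Hakon's issue by representation.
Frida is the sole taker at this level and receives the full 1/24.
Brynja predeceased; the 1/12 allotted to Brynja's branch passes to Brynja's issue by representation.
The 1/12 is divided into 2 equal shares of 1/24 among Tove, Liv.
Tove is living and takes 1/24.
Liv is living and takes 1/24.
Hallvard predeceased; the 1/12 allotted to Hallvard's branch passes to Hallvard's issue by representation.
The 1/12 is divided into 2 equal shares of 1/24 among Asgeir, Dagny.
Asgeir predeceased; the 1/24 allotted to Asgeir's branch passes to Asgeir's issue by representation.
The 1/24 is divided into 2 equal shares of 1/48 among Eirik, Vidar.
Eirik is living and takes 1/48.
Vidar is living and takes 1/48.
Dagny is living and takes 1/24.

Dagny 1/24; Eirik 1/48; Frida 1/24; Jorunn 1/12; Liv 1/24; Magnus 1/24; Tove 1/24; Trygve 2/3; Vidar 1/48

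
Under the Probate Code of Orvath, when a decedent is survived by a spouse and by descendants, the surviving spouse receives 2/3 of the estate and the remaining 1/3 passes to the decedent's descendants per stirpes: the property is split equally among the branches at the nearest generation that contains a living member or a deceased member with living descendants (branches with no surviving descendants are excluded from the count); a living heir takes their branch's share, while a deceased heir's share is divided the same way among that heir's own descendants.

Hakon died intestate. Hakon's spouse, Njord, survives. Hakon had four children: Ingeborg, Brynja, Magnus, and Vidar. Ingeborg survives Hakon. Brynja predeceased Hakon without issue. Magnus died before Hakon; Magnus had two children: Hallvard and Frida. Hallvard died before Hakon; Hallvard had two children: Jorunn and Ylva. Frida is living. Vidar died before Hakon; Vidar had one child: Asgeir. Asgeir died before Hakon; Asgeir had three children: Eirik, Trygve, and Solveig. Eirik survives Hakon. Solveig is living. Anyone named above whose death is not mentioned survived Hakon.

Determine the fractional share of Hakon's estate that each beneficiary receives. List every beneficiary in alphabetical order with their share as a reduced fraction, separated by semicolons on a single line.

Njord, as surviving spouse, takes 2/3.
The remaining 1/3 passes to Hakon's descendants per stirpes.
Brynja left no surviving issue, so that branch lapses and is disregarded.
The 1/3 is divided into 3 equal shares of 1/9 among Ingeborg, Magnus, Vidar.
Ingeborg is living and takes 1/9.
Magnus predeceased; the 1/9 allotted to Magnus's branch passes to Magnus's issue by representation.
The 1/9 is divided into 2 equal shares of 1/18 among Hallvard, Frida.
Hallvard predeceased; the 1/18 allotted to Hallvard's branch passes to Hallvard's issue by representation.
The 1/18 is divided into 2 equal shares of 1/36 among Jorunn, Ylva.
Jorunn is living and takes 1/36.
Ylva is living and takes 1/36.
Frida is living and takes 1/18.
Vidar predeceased; the 1/9 allotted to Vidar's branch passes to Vidar's issue by representation.
Asgeir's line is the sole branch at this level, so the full 1/9 passes to Asgeir's issue by representation.
The 1/9 is divided into 3 equal shares of 1/27 among Eirik, Trygve, Solveig.
Eirik is living and takes 1/27.
Trygve is living and takes 1/27.
Solveig is living and takes 1/27.

Eirik 1/27; Frida 1/18; Ingeborg 1/9; Jorunn 1/36; Njord 2/3; Solveig 1/27; Trygve 1/27; Ylva 1/36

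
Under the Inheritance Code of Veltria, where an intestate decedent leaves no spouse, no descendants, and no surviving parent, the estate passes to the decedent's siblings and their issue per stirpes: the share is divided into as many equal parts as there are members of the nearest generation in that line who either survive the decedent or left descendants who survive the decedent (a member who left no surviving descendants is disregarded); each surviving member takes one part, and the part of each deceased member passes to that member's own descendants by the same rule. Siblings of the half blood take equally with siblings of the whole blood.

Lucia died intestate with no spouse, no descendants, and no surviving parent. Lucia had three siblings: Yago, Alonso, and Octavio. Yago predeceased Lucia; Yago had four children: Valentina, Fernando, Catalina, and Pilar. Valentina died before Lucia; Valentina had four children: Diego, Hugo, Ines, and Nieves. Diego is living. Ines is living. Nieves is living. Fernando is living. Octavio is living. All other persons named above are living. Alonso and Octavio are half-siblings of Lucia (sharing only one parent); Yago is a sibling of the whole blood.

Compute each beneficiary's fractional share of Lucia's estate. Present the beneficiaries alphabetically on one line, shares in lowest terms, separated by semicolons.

Alonso 1/3; Catalina 1/12; Diego 1/48; Fernando 1/12; Hugo 1/48; Ines 1/48; Nieves 1/48; Octavio 1/3; Pilar 1/12

No spouse, descendants, or parent survives, so the estate passes to Lucia's siblings per stirpes.
Half-blood and whole-blood siblings take equally under the stated rule.
The estate is divided into 3 equal shares of 1/3 among Yago, Alonso, Octavio.
Yago predeceased; the 1/3 allotted to Yago's branch passes to Yago's issue by representation.
The 1/3 is divided into 4 equal shares of 1/12 among Valentina, Fernando, Catalina, Pilar.
Valentina predeceased; the 1/12 allotted to Valentina's branch passes to Valentina's issue by representation.
The 1/12 is divided into 4 equal shares of 1/48 among Diego, Hugo, Ines, Nieves.
Diego is living and takes 1/48.
Hugo is living and takes 1/48.
Ines is living and takes 1/48.
Nieves is living and takes 1/48.
Fernando is living and takes 1/12.
Catalina is living and takes 1/12.
Pilar is living and takes 1/12.
Alonso is living and takes 1/3.
Octavio is living and takes 1/3.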